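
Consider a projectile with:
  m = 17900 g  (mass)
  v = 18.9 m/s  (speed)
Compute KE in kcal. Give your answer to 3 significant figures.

KE is given directly by: KE = ½mv².
m = 17900 g = 17.90 kg; v = 18.9 m/s.
KE = 3197 J  (the unit combination reduces to kg·m²/s² = J)
3197 J × (1 kcal / 4184 J) = 0.7641 kcal

0.764 kcal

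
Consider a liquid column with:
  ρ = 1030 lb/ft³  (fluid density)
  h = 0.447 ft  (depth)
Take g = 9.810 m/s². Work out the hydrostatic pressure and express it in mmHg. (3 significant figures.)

Directly: P = ρgh.
ρ = 1030 lb/ft³ = 16499 kg/m³; h = 0.447 ft = 0.1362 m; g = 9.810 m/s².
P = 22052 Pa
22052 Pa × (1 mmHg / 133.3 Pa) = 165.4 mmHg

165 mmHg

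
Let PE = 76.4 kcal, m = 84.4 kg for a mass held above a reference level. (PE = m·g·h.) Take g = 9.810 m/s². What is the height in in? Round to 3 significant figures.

15200 in

Solving PE = m·g·h for h: h = PE/(m·g).
PE = 76.4 kcal = 3.197×10^5 J; m = 84.4 kg; g = 9.810 m/s².
h = 386.1 m
386.1 m × (1 in / 0.02540 m) = 15200 in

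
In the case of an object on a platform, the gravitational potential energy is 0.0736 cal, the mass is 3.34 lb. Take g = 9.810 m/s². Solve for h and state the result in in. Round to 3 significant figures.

Solving PE = m·g·h for h: h = PE/(m·g).
PE = 0.0736 cal = 0.3079 J; m = 3.34 lb = 1.515 kg; g = 9.810 m/s².
h = 0.02072 m
0.02072 m × (1 in / 0.02540 m) = 0.8157 in

0.816 in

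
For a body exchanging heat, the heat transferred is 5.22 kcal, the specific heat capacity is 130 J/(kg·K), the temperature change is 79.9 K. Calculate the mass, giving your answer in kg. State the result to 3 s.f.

2.10 kg

Rearranging: m = Q/(c·ΔT).
Q = 5.22 kcal = 21840 J; c = 130 J/(kg·K); ΔT = 79.9 K.
m = 2.103 kg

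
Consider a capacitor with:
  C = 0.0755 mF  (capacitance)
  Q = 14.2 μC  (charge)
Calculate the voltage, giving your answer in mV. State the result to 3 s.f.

Rearranging C = Q/V for V: V = Q/C.
C = 0.0755 mF = 7.550×10^-5 F; Q = 14.2 μC = 1.420×10^-5 C.
V = 0.1881 V
0.1881 V × (1 mV / 0.001000 V) = 188.1 mV

188 mV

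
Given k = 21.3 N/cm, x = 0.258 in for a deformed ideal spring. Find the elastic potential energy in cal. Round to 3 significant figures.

0.0109 cal

U is given directly by: U = ½kx².
k = 21.3 N/cm = 2130 N/m; x = 0.258 in = 0.006553 m.
U = 0.04574 J  (the unit combination reduces to kg·m²/s² = J)
0.04574 J × (1 cal / 4.184 J) = 0.01093 cal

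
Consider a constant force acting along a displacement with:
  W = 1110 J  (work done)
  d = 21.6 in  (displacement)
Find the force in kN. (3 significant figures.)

Rearranging: F = W/d.
W = 1110 J; d = 21.6 in = 0.5486 m.
F = 2023 N
2023 N × (1 kN / 1000 N) = 2.023 kN

2.02 kN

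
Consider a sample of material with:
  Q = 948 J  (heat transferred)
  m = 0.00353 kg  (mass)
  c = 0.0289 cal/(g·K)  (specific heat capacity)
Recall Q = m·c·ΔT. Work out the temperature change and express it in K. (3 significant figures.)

2220 K

Solving Q = m·c·ΔT for ΔT: ΔT = Q/(m·c).
Q = 948 J; m = 0.00353 kg; c = 0.0289 cal/(g·K) = 120.9 J/(kg·K).
ΔT = 2221 K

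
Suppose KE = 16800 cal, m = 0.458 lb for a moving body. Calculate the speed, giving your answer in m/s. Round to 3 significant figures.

823 m/s

Rearranging: v = √(2·KE/m).
KE = 16800 cal = 70291 J; m = 0.458 lb = 0.2077 kg.
v = 822.6 m/s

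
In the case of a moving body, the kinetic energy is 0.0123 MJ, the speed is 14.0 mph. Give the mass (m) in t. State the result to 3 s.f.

Solving KE = ½mv² for m: m = 2·KE/v².
KE = 0.0123 MJ = 12300 J; v = 14.0 mph = 6.259 m/s.
m = 628.0 kg
628.0 kg × (1 t / 1000 kg) = 0.6280 t

0.628 t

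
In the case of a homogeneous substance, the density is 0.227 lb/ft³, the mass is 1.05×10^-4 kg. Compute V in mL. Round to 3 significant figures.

28.9 mL

Rearranging ρ = m/V for V: V = m/ρ.
ρ = 0.227 lb/ft³ = 3.636 kg/m³; m = 1.05×10^-4 kg.
V = 2.888×10^-5 m³
2.888×10^-5 m³ × (1 mL / 1.000×10^-6 m³) = 28.88 mL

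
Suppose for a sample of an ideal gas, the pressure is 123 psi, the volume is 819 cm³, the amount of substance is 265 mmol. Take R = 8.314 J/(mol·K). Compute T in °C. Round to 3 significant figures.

Rearranging: T = PV/(nR).
P = 123 psi = 8.481×10^5 Pa; V = 819 cm³ = 8.190×10^-4 m³; n = 265 mmol = 0.2650 mol; R = 8.314 J/(mol·K).
T = 315.2 K
315.2 K − 273.15 = 42.10 °C

42.1 °C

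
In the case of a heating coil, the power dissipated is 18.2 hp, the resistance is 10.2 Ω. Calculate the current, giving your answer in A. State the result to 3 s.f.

Solving P = I²R for I: I = √(P/R).
P = 18.2 hp = 13572 W; R = 10.2 Ω.
I = 36.48 A

36.5 A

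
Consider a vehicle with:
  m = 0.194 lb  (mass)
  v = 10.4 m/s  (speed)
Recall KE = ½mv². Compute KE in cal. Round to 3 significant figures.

KE is given directly by: KE = ½mv².
m = 0.194 lb = 0.08800 kg; v = 10.4 m/s.
KE = 4.759 J
4.759 J × (1 cal / 4.184 J) = 1.137 cal

1.14 cal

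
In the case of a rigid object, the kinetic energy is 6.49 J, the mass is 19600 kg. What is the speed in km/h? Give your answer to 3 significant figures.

0.0926 km/h

Solving KE = ½mv² for v: v = √(2·KE/m).
KE = 6.49 J; m = 19600 kg.
v = 0.02573 m/s
0.02573 m/s × (1 km/h / 0.2778 m/s) = 0.09264 km/h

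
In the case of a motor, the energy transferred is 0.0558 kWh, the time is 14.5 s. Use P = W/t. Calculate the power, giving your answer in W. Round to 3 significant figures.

P is given directly by: P = W/t.
W = 0.0558 kWh = 2.009×10^5 J; t = 14.5 s.
P = 13854 W  (the unit combination reduces to kg·m²/s³ = W)

13900 W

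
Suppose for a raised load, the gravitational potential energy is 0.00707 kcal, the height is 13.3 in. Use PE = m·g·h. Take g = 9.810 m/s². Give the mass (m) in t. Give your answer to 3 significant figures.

Solving PE = m·g·h for m: m = PE/(g·h).
PE = 0.00707 kcal = 29.58 J; h = 13.3 in = 0.3378 m; g = 9.810 m/s².
m = 8.926 kg
8.926 kg × (1 t / 1000 kg) = 0.008926 t

0.00893 t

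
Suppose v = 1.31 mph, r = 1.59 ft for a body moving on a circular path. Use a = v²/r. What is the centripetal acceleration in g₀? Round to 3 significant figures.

Directly: a = v²/r.
v = 1.31 mph = 0.5856 m/s; r = 1.59 ft = 0.4846 m.
a = 0.7077 m/s²
0.7077 m/s² × (1 g₀ / 9.807 m/s²) = 0.07216 g₀

0.0722 g₀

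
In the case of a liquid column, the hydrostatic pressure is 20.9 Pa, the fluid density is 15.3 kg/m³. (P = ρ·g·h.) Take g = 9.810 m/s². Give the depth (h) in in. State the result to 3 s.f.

Rearranging: h = P/(ρ·g).
P = 20.9 Pa; ρ = 15.3 kg/m³; g = 9.810 m/s².
h = 0.1392 m
0.1392 m × (1 in / 0.02540 m) = 5.482 in

5.48 in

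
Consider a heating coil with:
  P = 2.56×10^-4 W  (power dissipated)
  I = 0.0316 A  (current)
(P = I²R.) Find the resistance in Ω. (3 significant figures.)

Rearranging P = I²R for R: R = P/I².
P = 2.56×10^-4 W; I = 0.0316 A.
R = 0.2564 Ω

0.256 Ω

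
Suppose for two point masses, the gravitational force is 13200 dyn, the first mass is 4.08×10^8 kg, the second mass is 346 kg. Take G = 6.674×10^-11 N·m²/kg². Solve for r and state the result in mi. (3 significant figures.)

Rearranging F = G·m₁·m₂/r² for r: r = √(G·m₁m₂/F).
F = 13200 dyn = 0.1320 N; m₁ = 4.08×10^8 kg; m₂ = 346 kg; G = 6.674×10^-11 N·m²/kg².
r = 8.448 m
8.448 m × (1 mi / 1609 m) = 0.005250 mi

0.00525 mi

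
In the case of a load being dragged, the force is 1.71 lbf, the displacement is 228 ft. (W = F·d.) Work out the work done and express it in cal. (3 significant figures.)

W is given directly by: W = F·d.
F = 1.71 lbf = 7.606 N; d = 228 ft = 69.49 m.
W = 528.6 J
528.6 J × (1 cal / 4.184 J) = 126.3 cal

126 cal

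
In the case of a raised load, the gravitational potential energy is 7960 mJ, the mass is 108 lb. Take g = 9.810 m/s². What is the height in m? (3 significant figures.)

0.0166 m

Rearranging: h = PE/(m·g).
PE = 7960 mJ = 7.960 J; m = 108 lb = 48.99 kg; g = 9.810 m/s².
h = 0.01656 m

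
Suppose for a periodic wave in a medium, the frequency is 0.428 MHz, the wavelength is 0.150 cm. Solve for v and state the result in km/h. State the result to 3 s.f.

2310 km/h

Directly: v = fλ.
f = 0.428 MHz = 4.280×10^5 Hz; λ = 0.150 cm = 0.001500 m.
v = 642.0 m/s
642.0 m/s × (1 km/h / 0.2778 m/s) = 2311 km/h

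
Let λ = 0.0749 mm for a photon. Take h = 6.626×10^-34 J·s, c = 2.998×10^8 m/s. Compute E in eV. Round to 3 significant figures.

Directly: E = hc/λ.
λ = 0.0749 mm = 7.490×10^-5 m; h = 6.626×10^-34 J·s; c = 2.998×10^8 m/s.
E = 2.652×10^-21 J
2.652×10^-21 J × (1 eV / 1.602×10^-19 J) = 0.01655 eV

0.0166 eV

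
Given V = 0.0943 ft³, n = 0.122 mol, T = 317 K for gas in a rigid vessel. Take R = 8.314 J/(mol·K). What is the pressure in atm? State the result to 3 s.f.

1.19 atm

Directly: P = nRT/V.
V = 0.0943 ft³ = 0.002670 m³; n = 0.122 mol; T = 317 K; R = 8.314 J/(mol·K).
P = 1.204×10^5 Pa
1.204×10^5 Pa × (1 atm / 1.013×10^5 Pa) = 1.188 atm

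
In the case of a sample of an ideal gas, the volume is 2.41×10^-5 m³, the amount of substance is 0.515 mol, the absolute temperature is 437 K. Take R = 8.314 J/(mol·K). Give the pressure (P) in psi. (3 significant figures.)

Directly: P = nRT/V.
V = 2.41×10^-5 m³; n = 0.515 mol; T = 437 K; R = 8.314 J/(mol·K).
P = 7.764×10^7 Pa
7.764×10^7 Pa × (1 psi / 6895 Pa) = 11261 psi

11300 psi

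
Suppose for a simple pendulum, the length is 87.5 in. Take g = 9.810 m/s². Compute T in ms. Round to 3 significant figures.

2990 ms

Directly: T = 2π√(L/g).
L = 87.5 in = 2.222 m; g = 9.810 m/s².
T = 2.991 s
2.991 s × (1 ms / 0.001000 s) = 2991 ms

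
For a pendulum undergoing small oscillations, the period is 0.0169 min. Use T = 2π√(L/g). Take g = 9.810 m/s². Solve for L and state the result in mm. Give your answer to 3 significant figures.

Rearranging: L = g·(T/2π)².
T = 0.0169 min = 1.014 s; g = 9.810 m/s².
L = 0.2555 m
0.2555 m × (1 mm / 0.001000 m) = 255.5 mm

255 mm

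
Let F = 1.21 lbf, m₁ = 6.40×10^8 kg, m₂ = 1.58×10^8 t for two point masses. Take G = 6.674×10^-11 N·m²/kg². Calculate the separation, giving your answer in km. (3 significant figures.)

Solving F = G·m₁·m₂/r² for r: r = √(G·m₁m₂/F).
F = 1.21 lbf = 5.382 N; m₁ = 6.40×10^8 kg; m₂ = 1.58×10^8 t = 1.580×10^11 kg; G = 6.674×10^-11 N·m²/kg².
r = 35410 m
35410 m × (1 km / 1000 m) = 35.41 km

35.4 km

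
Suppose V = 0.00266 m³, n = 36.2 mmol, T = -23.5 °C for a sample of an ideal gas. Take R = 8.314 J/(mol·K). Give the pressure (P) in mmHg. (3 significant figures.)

Directly: P = nRT/V.
V = 0.00266 m³; n = 36.2 mmol = 0.03620 mol; T = -23.5 °C = 249.6 K; R = 8.314 J/(mol·K).
P = 28247 Pa
28247 Pa × (1 mmHg / 133.3 Pa) = 211.9 mmHg

212 mmHg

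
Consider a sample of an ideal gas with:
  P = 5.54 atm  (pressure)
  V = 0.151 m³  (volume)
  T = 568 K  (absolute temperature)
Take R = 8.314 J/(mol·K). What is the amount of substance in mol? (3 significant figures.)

17.9 mol

Rearranging PV = nRT for n: n = PV/(RT).
P = 5.54 atm = 5.613×10^5 Pa; V = 0.151 m³; T = 568 K; R = 8.314 J/(mol·K).
n = 17.95 mol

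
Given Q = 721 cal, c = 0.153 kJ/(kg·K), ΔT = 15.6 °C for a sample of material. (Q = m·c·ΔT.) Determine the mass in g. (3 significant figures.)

1260 g

Rearranging Q = m·c·ΔT for m: m = Q/(c·ΔT).
Q = 721 cal = 3017 J; c = 0.153 kJ/(kg·K) = 153.0 J/(kg·K); ΔT = 15.6 °C = 15.60 K.
m = 1.264 kg
1.264 kg × (1 g / 0.001000 kg) = 1264 g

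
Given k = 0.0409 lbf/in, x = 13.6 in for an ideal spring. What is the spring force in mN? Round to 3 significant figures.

F is given directly by: F = kx.
k = 0.0409 lbf/in = 7.163 N/m; x = 13.6 in = 0.3454 m.
F = 2.474 N
2.474 N × (1 mN / 0.001000 N) = 2474 mN

2470 mN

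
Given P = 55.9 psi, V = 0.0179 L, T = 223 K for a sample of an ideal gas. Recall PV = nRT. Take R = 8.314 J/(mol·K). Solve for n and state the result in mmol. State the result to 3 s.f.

Solving PV = nRT for n: n = PV/(RT).
P = 55.9 psi = 3.854×10^5 Pa; V = 0.0179 L = 1.790×10^-5 m³; T = 223 K; R = 8.314 J/(mol·K).
n = 0.003721 mol
0.003721 mol × (1 mmol / 0.001000 mol) = 3.721 mmol

3.72 mmol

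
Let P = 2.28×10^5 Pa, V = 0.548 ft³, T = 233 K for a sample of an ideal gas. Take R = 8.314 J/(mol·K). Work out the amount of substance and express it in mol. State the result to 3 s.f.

Rearranging: n = PV/(RT).
P = 2.28×10^5 Pa; V = 0.548 ft³ = 0.01552 m³; T = 233 K; R = 8.314 J/(mol·K).
n = 1.826 mol

1.83 mol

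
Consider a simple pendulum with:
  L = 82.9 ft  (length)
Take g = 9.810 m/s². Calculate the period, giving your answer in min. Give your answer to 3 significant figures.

0.168 min

T is given directly by: T = 2π√(L/g).
L = 82.9 ft = 25.27 m; g = 9.810 m/s².
T = 10.08 s
10.08 s × (1 min / 60.00 s) = 0.1681 min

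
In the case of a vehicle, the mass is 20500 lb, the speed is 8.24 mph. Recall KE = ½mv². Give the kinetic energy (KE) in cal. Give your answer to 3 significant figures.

15100 cal

KE is given directly by: KE = ½mv².
m = 20500 lb = 9299 kg; v = 8.24 mph = 3.684 m/s.
KE = 63087 J
63087 J × (1 cal / 4.184 J) = 15078 cal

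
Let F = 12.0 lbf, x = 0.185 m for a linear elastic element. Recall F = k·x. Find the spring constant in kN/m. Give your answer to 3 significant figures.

From Hooke's law: k = F/x.
F = 12.0 lbf = 53.38 N; x = 0.185 m.
k = 288.5 N/m
288.5 N/m × (1 kN/m / 1000 N/m) = 0.2885 kN/m

0.289 kN/m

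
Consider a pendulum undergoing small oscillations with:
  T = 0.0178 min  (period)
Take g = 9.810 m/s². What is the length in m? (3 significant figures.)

Rearranging: L = g·(T/2π)².
T = 0.0178 min = 1.068 s; g = 9.810 m/s².
L = 0.2834 m

0.283 m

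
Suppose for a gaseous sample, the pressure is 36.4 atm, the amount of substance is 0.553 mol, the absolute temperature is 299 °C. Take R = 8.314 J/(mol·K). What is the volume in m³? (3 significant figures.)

7.13×10^-4 m³

From the ideal-gas law: V = nRT/P.
P = 36.4 atm = 3.688×10^6 Pa; n = 0.553 mol; T = 299 °C = 572.1 K; R = 8.314 J/(mol·K).
V = 7.132×10^-4 m³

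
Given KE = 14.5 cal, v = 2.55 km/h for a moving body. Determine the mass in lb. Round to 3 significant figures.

Rearranging: m = 2·KE/v².
KE = 14.5 cal = 60.67 J; v = 2.55 km/h = 0.7083 m/s.
m = 241.8 kg
241.8 kg × (1 lb / 0.4536 kg) = 533.1 lb

533 lb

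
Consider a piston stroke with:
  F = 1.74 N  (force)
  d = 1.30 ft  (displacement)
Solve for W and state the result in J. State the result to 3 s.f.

0.689 J

Directly: W = F·d.
F = 1.74 N; d = 1.30 ft = 0.3962 m.
W = 0.6895 J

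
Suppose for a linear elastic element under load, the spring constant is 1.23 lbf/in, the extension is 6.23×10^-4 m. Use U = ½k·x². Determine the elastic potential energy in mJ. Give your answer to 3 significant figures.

U is given directly by: U = ½kx².
k = 1.23 lbf/in = 215.4 N/m; x = 6.23×10^-4 m.
U = 4.180×10^-5 J
4.180×10^-5 J × (1 mJ / 0.001000 J) = 0.04180 mJ

0.0418 mJ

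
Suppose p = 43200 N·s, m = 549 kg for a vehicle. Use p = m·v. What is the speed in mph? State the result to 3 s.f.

176 mph

Rearranging p = m·v for v: v = p/m.
p = 43200 N·s = 43200 kg·m/s; m = 549 kg.
v = 78.69 m/s
78.69 m/s × (1 mph / 0.4470 m/s) = 176.0 mph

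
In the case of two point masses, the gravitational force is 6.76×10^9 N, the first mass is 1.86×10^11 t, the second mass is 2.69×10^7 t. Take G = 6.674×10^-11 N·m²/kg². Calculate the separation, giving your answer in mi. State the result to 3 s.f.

Rearranging: r = √(G·m₁m₂/F).
F = 6.76×10^9 N; m₁ = 1.86×10^11 t = 1.860×10^14 kg; m₂ = 2.69×10^7 t = 2.690×10^10 kg; G = 6.674×10^-11 N·m²/kg².
r = 222.3 m
222.3 m × (1 mi / 1609 m) = 0.1381 mi

0.138 mi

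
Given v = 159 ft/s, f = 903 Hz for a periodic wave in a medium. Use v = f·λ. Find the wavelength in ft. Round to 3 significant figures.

0.176 ft

Rearranging: λ = v/f.
v = 159 ft/s = 48.46 m/s; f = 903 Hz.
λ = 0.05367 m
0.05367 m × (1 ft / 0.3048 m) = 0.1761 ft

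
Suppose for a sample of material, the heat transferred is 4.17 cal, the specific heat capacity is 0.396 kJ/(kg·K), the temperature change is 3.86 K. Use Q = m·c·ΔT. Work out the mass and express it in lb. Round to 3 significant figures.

0.0252 lb

Rearranging Q = m·c·ΔT for m: m = Q/(c·ΔT).
Q = 4.17 cal = 17.45 J; c = 0.396 kJ/(kg·K) = 396.0 J/(kg·K); ΔT = 3.86 K.
m = 0.01141 kg
0.01141 kg × (1 lb / 0.4536 kg) = 0.02516 lb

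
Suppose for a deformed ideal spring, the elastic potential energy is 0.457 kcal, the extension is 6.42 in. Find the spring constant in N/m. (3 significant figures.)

Rearranging U = ½k·x² for k: k = 2U/x².
U = 0.457 kcal = 1912 J; x = 6.42 in = 0.1631 m.
k = 1.438×10^5 N/m

1.44×10^5 N/m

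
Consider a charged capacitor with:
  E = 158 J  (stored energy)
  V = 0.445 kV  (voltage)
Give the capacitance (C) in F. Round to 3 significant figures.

Solving E = ½C·V² for C: C = 2E/V².
E = 158 J; V = 0.445 kV = 445.0 V.
C = 0.001596 F

0.00160 F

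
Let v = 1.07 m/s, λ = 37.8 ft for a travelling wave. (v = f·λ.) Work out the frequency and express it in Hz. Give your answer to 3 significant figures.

0.0929 Hz

Rearranging v = f·λ for f: f = v/λ.
v = 1.07 m/s; λ = 37.8 ft = 11.52 m.
f = 0.09287 Hz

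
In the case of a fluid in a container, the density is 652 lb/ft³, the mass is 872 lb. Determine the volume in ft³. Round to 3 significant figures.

1.34 ft³

Solving ρ = m/V for V: V = m/ρ.
ρ = 652 lb/ft³ = 10444 kg/m³; m = 872 lb = 395.5 kg.
V = 0.03787 m³
0.03787 m³ × (1 ft³ / 0.02832 m³) = 1.337 ft³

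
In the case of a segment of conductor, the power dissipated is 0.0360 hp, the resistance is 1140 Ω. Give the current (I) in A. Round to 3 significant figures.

0.153 A

Solving P = I²R for I: I = √(P/R).
P = 0.0360 hp = 26.85 W; R = 1140 Ω.
I = 0.1535 A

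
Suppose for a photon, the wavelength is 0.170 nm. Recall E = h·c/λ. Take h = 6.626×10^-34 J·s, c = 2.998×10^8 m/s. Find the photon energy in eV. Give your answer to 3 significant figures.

Directly: E = hc/λ.
λ = 0.170 nm = 1.700×10^-10 m; h = 6.626×10^-34 J·s; c = 2.998×10^8 m/s.
E = 1.169×10^-15 J  (the unit combination reduces to kg·m²/s² = J)
1.169×10^-15 J × (1 eV / 1.602×10^-19 J) = 7293 eV

7290 eV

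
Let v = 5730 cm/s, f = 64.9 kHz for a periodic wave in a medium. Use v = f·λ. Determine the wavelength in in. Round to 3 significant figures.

Solving v = f·λ for λ: λ = v/f.
v = 5730 cm/s = 57.30 m/s; f = 64.9 kHz = 64900 Hz.
λ = 8.829×10^-4 m
8.829×10^-4 m × (1 in / 0.02540 m) = 0.03476 in

0.0348 in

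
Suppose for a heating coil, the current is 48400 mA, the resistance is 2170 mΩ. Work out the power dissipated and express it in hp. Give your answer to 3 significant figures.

P is given directly by: P = I²R.
I = 48400 mA = 48.40 A; R = 2170 mΩ = 2.170 Ω.
P = 5083 W  (the unit combination reduces to kg·m²/s³ = W)
5083 W × (1 hp / 745.7 W) = 6.817 hp

6.82 hp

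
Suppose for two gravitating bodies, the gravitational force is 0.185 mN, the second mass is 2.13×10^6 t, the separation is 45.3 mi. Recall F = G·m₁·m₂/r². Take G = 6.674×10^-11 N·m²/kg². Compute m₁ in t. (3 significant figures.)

From Newton's law of gravitation: m₁ = F·r²/(G·m₂).
F = 0.185 mN = 1.850×10^-4 N; m₂ = 2.13×10^6 t = 2.130×10^9 kg; r = 45.3 mi = 72903 m; G = 6.674×10^-11 N·m²/kg².
m₁ = 6.917×10^6 kg
6.917×10^6 kg × (1 t / 1000 kg) = 6917 t

6920 t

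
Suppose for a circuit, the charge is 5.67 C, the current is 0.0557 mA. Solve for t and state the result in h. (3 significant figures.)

Rearranging q = I·t for t: t = q/I.
q = 5.67 C; I = 0.0557 mA = 5.570×10^-5 A.
t = 1.018×10^5 s
1.018×10^5 s × (1 h / 3600 s) = 28.28 h

28.3 h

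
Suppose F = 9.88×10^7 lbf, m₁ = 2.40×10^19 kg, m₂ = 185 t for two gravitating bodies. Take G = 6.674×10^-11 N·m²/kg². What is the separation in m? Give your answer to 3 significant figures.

821 m

From Newton's law of gravitation: r = √(G·m₁m₂/F).
F = 9.88×10^7 lbf = 4.395×10^8 N; m₁ = 2.40×10^19 kg; m₂ = 185 t = 1.850×10^5 kg; G = 6.674×10^-11 N·m²/kg².
r = 821.1 m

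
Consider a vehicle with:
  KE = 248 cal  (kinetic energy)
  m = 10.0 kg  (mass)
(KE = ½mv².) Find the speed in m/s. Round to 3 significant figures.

14.4 m/s

Solving KE = ½mv² for v: v = √(2·KE/m).
KE = 248 cal = 1038 J; m = 10.0 kg.
v = 14.41 m/s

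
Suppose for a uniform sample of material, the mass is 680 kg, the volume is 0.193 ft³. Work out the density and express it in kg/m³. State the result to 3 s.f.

Directly: ρ = m/V.
m = 680 kg; V = 0.193 ft³ = 0.005465 m³.
ρ = 1.244×10^5 kg/m³

1.24×10^5 kg/m³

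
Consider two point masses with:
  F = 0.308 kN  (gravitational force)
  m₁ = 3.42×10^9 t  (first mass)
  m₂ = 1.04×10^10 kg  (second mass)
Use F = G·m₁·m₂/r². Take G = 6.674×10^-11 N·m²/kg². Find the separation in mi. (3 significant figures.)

Rearranging: r = √(G·m₁m₂/F).
F = 0.308 kN = 308.0 N; m₁ = 3.42×10^9 t = 3.420×10^12 kg; m₂ = 1.04×10^10 kg; G = 6.674×10^-11 N·m²/kg².
r = 87790 m
87790 m × (1 mi / 1609 m) = 54.55 mi

54.6 mi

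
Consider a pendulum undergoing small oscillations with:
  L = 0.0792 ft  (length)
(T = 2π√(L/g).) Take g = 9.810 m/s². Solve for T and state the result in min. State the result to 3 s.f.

Directly: T = 2π√(L/g).
L = 0.0792 ft = 0.02414 m; g = 9.810 m/s².
T = 0.3117 s
0.3117 s × (1 min / 60.00 s) = 0.005195 min

0.00519 min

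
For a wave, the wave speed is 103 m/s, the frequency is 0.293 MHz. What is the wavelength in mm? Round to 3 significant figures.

Solving v = f·λ for λ: λ = v/f.
v = 103 m/s; f = 0.293 MHz = 2.930×10^5 Hz.
λ = 3.515×10^-4 m
3.515×10^-4 m × (1 mm / 0.001000 m) = 0.3515 mm

0.352 mm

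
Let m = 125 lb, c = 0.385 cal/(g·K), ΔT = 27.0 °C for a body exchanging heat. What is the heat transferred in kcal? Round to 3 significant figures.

589 kcal

Directly: Q = mcΔT.
m = 125 lb = 56.70 kg; c = 0.385 cal/(g·K) = 1611 J/(kg·K); ΔT = 27.0 °C = 27.00 K.
Q = 2.466×10^6 J
2.466×10^6 J × (1 kcal / 4184 J) = 589.4 kcal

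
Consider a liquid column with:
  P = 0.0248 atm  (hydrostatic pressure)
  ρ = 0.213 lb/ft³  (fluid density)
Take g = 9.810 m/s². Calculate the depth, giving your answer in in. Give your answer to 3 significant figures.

2960 in

Rearranging: h = P/(ρ·g).
P = 0.0248 atm = 2513 Pa; ρ = 0.213 lb/ft³ = 3.412 kg/m³; g = 9.810 m/s².
h = 75.08 m
75.08 m × (1 in / 0.02540 m) = 2956 in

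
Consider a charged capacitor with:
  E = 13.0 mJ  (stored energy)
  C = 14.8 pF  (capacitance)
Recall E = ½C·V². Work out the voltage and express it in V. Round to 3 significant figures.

Solving E = ½C·V² for V: V = √(2E/C).
E = 13.0 mJ = 0.01300 J; C = 14.8 pF = 1.480×10^-11 F.
V = 41914 V

41900 V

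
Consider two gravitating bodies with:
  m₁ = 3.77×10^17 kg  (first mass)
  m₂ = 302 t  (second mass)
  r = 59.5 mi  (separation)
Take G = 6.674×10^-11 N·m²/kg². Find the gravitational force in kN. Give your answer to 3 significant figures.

0.829 kN

F is given directly by: F = Gm₁m₂/r².
m₁ = 3.77×10^17 kg; m₂ = 302 t = 3.020×10^5 kg; r = 59.5 mi = 95756 m; G = 6.674×10^-11 N·m²/kg².
F = 828.7 N
828.7 N × (1 kN / 1000 N) = 0.8287 kN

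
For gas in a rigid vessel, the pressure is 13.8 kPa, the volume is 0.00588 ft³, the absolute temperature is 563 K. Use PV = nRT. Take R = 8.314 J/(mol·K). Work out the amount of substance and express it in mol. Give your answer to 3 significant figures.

4.91×10^-4 mol

From the ideal-gas law: n = PV/(RT).
P = 13.8 kPa = 13800 Pa; V = 0.00588 ft³ = 1.665×10^-4 m³; T = 563 K; R = 8.314 J/(mol·K).
n = 4.909×10^-4 mol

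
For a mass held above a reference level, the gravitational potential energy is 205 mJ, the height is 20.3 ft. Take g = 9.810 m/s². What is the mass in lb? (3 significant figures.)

Rearranging: m = PE/(g·h).
PE = 205 mJ = 0.2050 J; h = 20.3 ft = 6.187 m; g = 9.810 m/s².
m = 0.003377 kg
0.003377 kg × (1 lb / 0.4536 kg) = 0.007446 lb

0.00745 lb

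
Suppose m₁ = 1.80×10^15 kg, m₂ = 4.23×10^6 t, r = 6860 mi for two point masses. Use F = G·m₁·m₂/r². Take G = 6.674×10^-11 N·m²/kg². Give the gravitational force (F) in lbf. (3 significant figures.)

0.937 lbf

F is given directly by: F = Gm₁m₂/r².
m₁ = 1.80×10^15 kg; m₂ = 4.23×10^6 t = 4.230×10^9 kg; r = 6860 mi = 1.104×10^7 m; G = 6.674×10^-11 N·m²/kg².
F = 4.169 N  (the unit combination reduces to kg·m/s² = N)
4.169 N × (1 lbf / 4.448 N) = 0.9373 lbf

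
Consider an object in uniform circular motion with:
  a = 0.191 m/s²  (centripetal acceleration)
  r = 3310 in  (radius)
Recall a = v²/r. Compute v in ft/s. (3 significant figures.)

13.1 ft/s

Solving a = v²/r for v: v = √(a·r).
a = 0.191 m/s²; r = 3310 in = 84.07 m.
v = 4.007 m/s
4.007 m/s × (1 ft/s / 0.3048 m/s) = 13.15 ft/s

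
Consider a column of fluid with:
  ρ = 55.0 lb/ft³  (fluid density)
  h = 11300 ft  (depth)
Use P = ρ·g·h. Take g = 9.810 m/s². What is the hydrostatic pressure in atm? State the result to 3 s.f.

P is given directly by: P = ρgh.
ρ = 55.0 lb/ft³ = 881.0 kg/m³; h = 11300 ft = 3444 m; g = 9.810 m/s².
P = 2.977×10^7 Pa  (the unit combination reduces to kg/(m·s²) = Pa)
2.977×10^7 Pa × (1 atm / 1.013×10^5 Pa) = 293.8 atm

294 atm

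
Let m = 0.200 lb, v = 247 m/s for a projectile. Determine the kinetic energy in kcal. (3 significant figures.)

KE is given directly by: KE = ½mv².
m = 0.200 lb = 0.09072 kg; v = 247 m/s.
KE = 2767 J
2767 J × (1 kcal / 4184 J) = 0.6614 kcal

0.661 kcal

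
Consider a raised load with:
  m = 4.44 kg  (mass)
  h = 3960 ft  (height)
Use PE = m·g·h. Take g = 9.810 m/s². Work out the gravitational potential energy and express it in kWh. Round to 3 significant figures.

0.0146 kWh

Directly: PE = mgh.
m = 4.44 kg; h = 3960 ft = 1207 m; g = 9.810 m/s².
PE = 52573 J
52573 J × (1 kWh / 3.600×10^6 J) = 0.01460 kWh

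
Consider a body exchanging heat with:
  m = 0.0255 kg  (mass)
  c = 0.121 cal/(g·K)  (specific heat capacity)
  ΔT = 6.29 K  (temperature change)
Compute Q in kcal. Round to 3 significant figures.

0.0194 kcal

Directly: Q = mcΔT.
m = 0.0255 kg; c = 0.121 cal/(g·K) = 506.3 J/(kg·K); ΔT = 6.29 K.
Q = 81.20 J
81.20 J × (1 kcal / 4184 J) = 0.01941 kcal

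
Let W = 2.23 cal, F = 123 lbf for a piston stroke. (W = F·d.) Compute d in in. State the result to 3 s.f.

Rearranging W = F·d for d: d = W/F.
W = 2.23 cal = 9.330 J; F = 123 lbf = 547.1 N.
d = 0.01705 m
0.01705 m × (1 in / 0.02540 m) = 0.6714 in

0.671 in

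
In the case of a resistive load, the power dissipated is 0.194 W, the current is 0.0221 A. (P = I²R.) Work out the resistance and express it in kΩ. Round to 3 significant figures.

0.397 kΩ

Rearranging P = I²R for R: R = P/I².
P = 0.194 W; I = 0.0221 A.
R = 397.2 Ω
397.2 Ω × (1 kΩ / 1000 Ω) = 0.3972 kΩ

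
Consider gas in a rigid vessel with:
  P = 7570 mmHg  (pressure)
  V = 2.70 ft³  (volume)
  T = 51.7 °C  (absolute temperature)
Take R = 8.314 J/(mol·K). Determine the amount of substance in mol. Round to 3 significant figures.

From the ideal-gas law: n = PV/(RT).
P = 7570 mmHg = 1.009×10^6 Pa; V = 2.70 ft³ = 0.07646 m³; T = 51.7 °C = 324.8 K; R = 8.314 J/(mol·K).
n = 28.57 mol

28.6 mol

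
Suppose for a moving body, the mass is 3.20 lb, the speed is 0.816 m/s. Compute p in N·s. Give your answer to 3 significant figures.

Directly: p = mv.
m = 3.20 lb = 1.451 kg; v = 0.816 m/s.
p = 1.184 kg·m/s  (the unit combination reduces to kg·m/s = kg·m/s)
Since 1 N·s = 1 kg·m/s, 1.184 N·s.

1.18 N·s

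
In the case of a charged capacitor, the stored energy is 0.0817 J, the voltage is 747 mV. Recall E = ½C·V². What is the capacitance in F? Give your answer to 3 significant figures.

0.293 F

Solving E = ½C·V² for C: C = 2E/V².
E = 0.0817 J; V = 747 mV = 0.7470 V.
C = 0.2928 F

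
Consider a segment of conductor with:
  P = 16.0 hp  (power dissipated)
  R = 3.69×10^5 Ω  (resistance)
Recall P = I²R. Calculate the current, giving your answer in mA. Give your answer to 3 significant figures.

Rearranging P = I²R for I: I = √(P/R).
P = 16.0 hp = 11931 W; R = 3.69×10^5 Ω.
I = 0.1798 A
0.1798 A × (1 mA / 0.001000 A) = 179.8 mA

180 mA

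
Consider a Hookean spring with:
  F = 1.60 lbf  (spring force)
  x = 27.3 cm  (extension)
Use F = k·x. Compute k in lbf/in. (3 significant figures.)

0.149 lbf/in

From Hooke's law: k = F/x.
F = 1.60 lbf = 7.117 N; x = 27.3 cm = 0.2730 m.
k = 26.07 N/m
26.07 N/m × (1 lbf/in / 175.1 N/m) = 0.1489 lbf/in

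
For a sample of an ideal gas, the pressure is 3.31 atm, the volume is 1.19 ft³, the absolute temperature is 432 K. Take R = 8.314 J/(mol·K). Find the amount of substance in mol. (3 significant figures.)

Solving PV = nRT for n: n = PV/(RT).
P = 3.31 atm = 3.354×10^5 Pa; V = 1.19 ft³ = 0.03370 m³; T = 432 K; R = 8.314 J/(mol·K).
n = 3.147 mol

3.15 mol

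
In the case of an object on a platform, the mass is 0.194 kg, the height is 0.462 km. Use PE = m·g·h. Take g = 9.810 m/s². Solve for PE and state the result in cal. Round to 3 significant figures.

PE is given directly by: PE = mgh.
m = 0.194 kg; h = 0.462 km = 462.0 m; g = 9.810 m/s².
PE = 879.3 J  (the unit combination reduces to kg·m²/s² = J)
879.3 J × (1 cal / 4.184 J) = 210.1 cal

210 cal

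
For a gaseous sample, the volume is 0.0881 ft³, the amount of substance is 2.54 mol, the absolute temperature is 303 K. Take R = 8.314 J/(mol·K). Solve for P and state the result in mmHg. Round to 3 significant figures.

19200 mmHg

Directly: P = nRT/V.
V = 0.0881 ft³ = 0.002495 m³; n = 2.54 mol; T = 303 K; R = 8.314 J/(mol·K).
P = 2.565×10^6 Pa
2.565×10^6 Pa × (1 mmHg / 133.3 Pa) = 19238 mmHg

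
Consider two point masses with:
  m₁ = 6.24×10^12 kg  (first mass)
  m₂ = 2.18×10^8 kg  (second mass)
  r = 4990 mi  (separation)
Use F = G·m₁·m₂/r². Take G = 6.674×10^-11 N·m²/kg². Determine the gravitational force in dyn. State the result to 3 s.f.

Directly: F = Gm₁m₂/r².
m₁ = 6.24×10^12 kg; m₂ = 2.18×10^8 kg; r = 4990 mi = 8.031×10^6 m; G = 6.674×10^-11 N·m²/kg².
F = 0.001408 N  (the unit combination reduces to kg·m/s² = N)
0.001408 N × (1 dyn / 1.000×10^-5 N) = 140.8 dyn

141 dyn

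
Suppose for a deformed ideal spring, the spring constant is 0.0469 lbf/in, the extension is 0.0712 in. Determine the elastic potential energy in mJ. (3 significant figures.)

0.0134 mJ

Directly: U = ½kx².
k = 0.0469 lbf/in = 8.213 N/m; x = 0.0712 in = 0.001808 m.
U = 1.343×10^-5 J
1.343×10^-5 J × (1 mJ / 0.001000 J) = 0.01343 mJ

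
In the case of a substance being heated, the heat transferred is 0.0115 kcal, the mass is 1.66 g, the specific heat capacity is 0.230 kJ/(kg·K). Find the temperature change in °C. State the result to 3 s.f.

Solving Q = m·c·ΔT for ΔT: ΔT = Q/(m·c).
Q = 0.0115 kcal = 48.12 J; m = 1.66 g = 0.001660 kg; c = 0.230 kJ/(kg·K) = 230.0 J/(kg·K).
ΔT = 126.0 K
Since 1 °C = 1 K, 126.0 °C.

126 °C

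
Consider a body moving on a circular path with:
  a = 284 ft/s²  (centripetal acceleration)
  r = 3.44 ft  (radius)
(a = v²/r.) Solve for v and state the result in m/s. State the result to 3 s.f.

Solving a = v²/r for v: v = √(a·r).
a = 284 ft/s² = 86.56 m/s²; r = 3.44 ft = 1.049 m.
v = 9.527 m/s

9.53 m/s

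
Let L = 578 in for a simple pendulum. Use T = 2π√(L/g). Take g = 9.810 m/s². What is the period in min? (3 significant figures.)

0.128 min

Directly: T = 2π√(L/g).
L = 578 in = 14.68 m; g = 9.810 m/s².
T = 7.686 s
7.686 s × (1 min / 60.00 s) = 0.1281 min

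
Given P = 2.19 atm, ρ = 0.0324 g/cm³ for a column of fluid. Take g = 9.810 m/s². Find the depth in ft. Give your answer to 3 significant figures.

Solving P = ρ·g·h for h: h = P/(ρ·g).
P = 2.19 atm = 2.219×10^5 Pa; ρ = 0.0324 g/cm³ = 32.40 kg/m³; g = 9.810 m/s².
h = 698.1 m
698.1 m × (1 ft / 0.3048 m) = 2291 ft

2290 ft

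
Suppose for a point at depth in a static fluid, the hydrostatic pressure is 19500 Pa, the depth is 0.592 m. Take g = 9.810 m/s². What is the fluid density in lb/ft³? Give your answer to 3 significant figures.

210 lb/ft³

Rearranging P = ρ·g·h for ρ: ρ = P/(g·h).
P = 19500 Pa; h = 0.592 m; g = 9.810 m/s².
ρ = 3358 kg/m³
3358 kg/m³ × (1 lb/ft³ / 16.02 kg/m³) = 209.6 lb/ft³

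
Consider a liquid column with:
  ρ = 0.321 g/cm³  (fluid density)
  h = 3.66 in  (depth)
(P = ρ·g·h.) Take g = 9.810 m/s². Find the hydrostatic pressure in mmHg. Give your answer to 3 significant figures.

Directly: P = ρgh.
ρ = 0.321 g/cm³ = 321.0 kg/m³; h = 3.66 in = 0.09296 m; g = 9.810 m/s².
P = 292.7 Pa  (the unit combination reduces to kg/(m·s²) = Pa)
292.7 Pa × (1 mmHg / 133.3 Pa) = 2.196 mmHg

2.20 mmHg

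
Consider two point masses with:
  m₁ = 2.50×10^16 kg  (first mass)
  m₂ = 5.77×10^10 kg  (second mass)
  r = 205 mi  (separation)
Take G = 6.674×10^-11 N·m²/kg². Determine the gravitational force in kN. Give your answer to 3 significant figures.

Directly: F = Gm₁m₂/r².
m₁ = 2.50×10^16 kg; m₂ = 5.77×10^10 kg; r = 205 mi = 3.299×10^5 m; G = 6.674×10^-11 N·m²/kg².
F = 8.845×10^5 N
8.845×10^5 N × (1 kN / 1000 N) = 884.5 kN

884 kN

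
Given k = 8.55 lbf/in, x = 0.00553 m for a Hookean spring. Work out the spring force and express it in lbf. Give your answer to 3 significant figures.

From Hooke's law: F = kx.
k = 8.55 lbf/in = 1497 N/m; x = 0.00553 m.
F = 8.280 N
8.280 N × (1 lbf / 4.448 N) = 1.861 lbf

1.86 lbf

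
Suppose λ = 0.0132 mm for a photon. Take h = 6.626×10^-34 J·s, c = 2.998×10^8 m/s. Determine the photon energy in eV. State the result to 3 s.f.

0.0939 eV

Directly: E = hc/λ.
λ = 0.0132 mm = 1.320×10^-5 m; h = 6.626×10^-34 J·s; c = 2.998×10^8 m/s.
E = 1.505×10^-20 J
1.505×10^-20 J × (1 eV / 1.602×10^-19 J) = 0.09393 eV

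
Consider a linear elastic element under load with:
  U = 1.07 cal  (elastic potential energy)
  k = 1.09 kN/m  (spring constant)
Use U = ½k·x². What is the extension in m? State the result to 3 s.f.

0.0906 m

Solving U = ½k·x² for x: x = √(2U/k).
U = 1.07 cal = 4.477 J; k = 1.09 kN/m = 1090 N/m.
x = 0.09063 m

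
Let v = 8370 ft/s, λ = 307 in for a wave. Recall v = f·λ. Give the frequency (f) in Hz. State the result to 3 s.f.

327 Hz

Solving v = f·λ for f: f = v/λ.
v = 8370 ft/s = 2551 m/s; λ = 307 in = 7.798 m.
f = 327.2 Hz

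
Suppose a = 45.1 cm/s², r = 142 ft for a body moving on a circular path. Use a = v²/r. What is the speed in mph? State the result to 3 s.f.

Solving a = v²/r for v: v = √(a·r).
a = 45.1 cm/s² = 0.4510 m/s²; r = 142 ft = 43.28 m.
v = 4.418 m/s
4.418 m/s × (1 mph / 0.4470 m/s) = 9.883 mph

9.88 mph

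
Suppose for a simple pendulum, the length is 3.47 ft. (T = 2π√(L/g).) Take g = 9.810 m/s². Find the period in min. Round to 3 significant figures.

T is given directly by: T = 2π√(L/g).
L = 3.47 ft = 1.058 m; g = 9.810 m/s².
T = 2.063 s
2.063 s × (1 min / 60.00 s) = 0.03438 min

0.0344 min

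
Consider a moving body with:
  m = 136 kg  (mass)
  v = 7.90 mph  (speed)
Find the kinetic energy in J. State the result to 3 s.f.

848 J

Directly: KE = ½mv².
m = 136 kg; v = 7.90 mph = 3.532 m/s.
KE = 848.1 J  (the unit combination reduces to kg·m²/s² = J)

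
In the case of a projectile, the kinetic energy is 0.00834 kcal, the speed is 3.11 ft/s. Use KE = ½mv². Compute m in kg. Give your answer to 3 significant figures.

77.7 kg

Rearranging: m = 2·KE/v².
KE = 0.00834 kcal = 34.89 J; v = 3.11 ft/s = 0.9479 m/s.
m = 77.67 kg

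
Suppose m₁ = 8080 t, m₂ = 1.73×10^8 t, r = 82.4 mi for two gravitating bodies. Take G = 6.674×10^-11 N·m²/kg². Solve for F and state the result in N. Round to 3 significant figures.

From Newton's law of gravitation: F = Gm₁m₂/r².
m₁ = 8080 t = 8.080×10^6 kg; m₂ = 1.73×10^8 t = 1.730×10^11 kg; r = 82.4 mi = 1.326×10^5 m; G = 6.674×10^-11 N·m²/kg².
F = 0.005305 N  (the unit combination reduces to kg·m/s² = N)

0.00531 N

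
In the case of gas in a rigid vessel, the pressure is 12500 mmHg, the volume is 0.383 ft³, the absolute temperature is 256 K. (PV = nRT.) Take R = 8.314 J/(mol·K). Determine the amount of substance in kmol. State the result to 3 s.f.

0.00849 kmol

From the ideal-gas law: n = PV/(RT).
P = 12500 mmHg = 1.667×10^6 Pa; V = 0.383 ft³ = 0.01085 m³; T = 256 K; R = 8.314 J/(mol·K).
n = 8.492 mol
8.492 mol × (1 kmol / 1000 mol) = 0.008492 kmol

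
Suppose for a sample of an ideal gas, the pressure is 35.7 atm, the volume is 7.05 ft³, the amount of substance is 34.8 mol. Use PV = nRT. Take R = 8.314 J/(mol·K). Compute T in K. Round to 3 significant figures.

Rearranging PV = nRT for T: T = PV/(nR).
P = 35.7 atm = 3.617×10^6 Pa; V = 7.05 ft³ = 0.1996 m³; n = 34.8 mol; R = 8.314 J/(mol·K).
T = 2496 K

2500 K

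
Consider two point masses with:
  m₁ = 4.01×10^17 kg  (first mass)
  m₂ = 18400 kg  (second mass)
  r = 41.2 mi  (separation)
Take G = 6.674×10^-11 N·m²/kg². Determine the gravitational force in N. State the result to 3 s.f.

From Newton's law of gravitation: F = Gm₁m₂/r².
m₁ = 4.01×10^17 kg; m₂ = 18400 kg; r = 41.2 mi = 66305 m; G = 6.674×10^-11 N·m²/kg².
F = 112.0 N

112 N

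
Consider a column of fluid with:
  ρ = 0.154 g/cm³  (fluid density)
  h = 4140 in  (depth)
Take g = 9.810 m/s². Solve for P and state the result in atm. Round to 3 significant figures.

1.57 atm

P is given directly by: P = ρgh.
ρ = 0.154 g/cm³ = 154.0 kg/m³; h = 4140 in = 105.2 m; g = 9.810 m/s².
P = 1.589×10^5 Pa
1.589×10^5 Pa × (1 atm / 1.013×10^5 Pa) = 1.568 atm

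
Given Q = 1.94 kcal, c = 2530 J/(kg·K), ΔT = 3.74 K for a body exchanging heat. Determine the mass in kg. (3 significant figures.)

0.858 kg

Rearranging Q = m·c·ΔT for m: m = Q/(c·ΔT).
Q = 1.94 kcal = 8117 J; c = 2530 J/(kg·K); ΔT = 3.74 K.
m = 0.8578 kg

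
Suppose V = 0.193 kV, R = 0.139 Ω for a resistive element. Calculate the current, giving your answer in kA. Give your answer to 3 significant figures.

Solving V = I·R for I: I = V/R.
V = 0.193 kV = 193.0 V; R = 0.139 Ω.
I = 1388 A
1388 A × (1 kA / 1000 A) = 1.388 kA

1.39 kA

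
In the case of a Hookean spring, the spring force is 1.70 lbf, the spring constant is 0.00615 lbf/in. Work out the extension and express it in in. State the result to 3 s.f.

Rearranging F = k·x for x: x = F/k.
F = 1.70 lbf = 7.562 N; k = 0.00615 lbf/in = 1.077 N/m.
x = 7.021 m
7.021 m × (1 in / 0.02540 m) = 276.4 in

276 in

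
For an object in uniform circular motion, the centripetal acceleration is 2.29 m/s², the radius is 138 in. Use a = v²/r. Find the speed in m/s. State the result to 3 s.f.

Solving a = v²/r for v: v = √(a·r).
a = 2.29 m/s²; r = 138 in = 3.505 m.
v = 2.833 m/s

2.83 m/s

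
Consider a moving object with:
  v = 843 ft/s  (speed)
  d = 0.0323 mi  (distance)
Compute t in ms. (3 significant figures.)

202 ms

Solving v = d/t for t: t = d/v.
v = 843 ft/s = 256.9 m/s; d = 0.0323 mi = 51.98 m.
t = 0.2023 s
0.2023 s × (1 ms / 0.001000 s) = 202.3 ms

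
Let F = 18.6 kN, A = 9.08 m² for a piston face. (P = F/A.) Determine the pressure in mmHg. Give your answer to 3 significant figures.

15.4 mmHg

Directly: P = F/A.
F = 18.6 kN = 18600 N; A = 9.08 m².
P = 2048 Pa  (the unit combination reduces to kg/(m·s²) = Pa)
2048 Pa × (1 mmHg / 133.3 Pa) = 15.36 mmHg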